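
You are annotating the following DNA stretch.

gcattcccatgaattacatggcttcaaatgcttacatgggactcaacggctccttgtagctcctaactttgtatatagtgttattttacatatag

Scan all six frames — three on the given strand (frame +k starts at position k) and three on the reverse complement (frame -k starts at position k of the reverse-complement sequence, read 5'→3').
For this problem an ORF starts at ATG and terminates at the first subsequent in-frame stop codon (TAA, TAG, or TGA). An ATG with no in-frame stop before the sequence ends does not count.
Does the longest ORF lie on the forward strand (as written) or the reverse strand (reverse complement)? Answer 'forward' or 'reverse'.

Reverse complement (5'→3'): CTATATGTAAAATAACACTATATACAAAGTTAGGAGCTACAAGGAGCCGTTGAGTCCCATGTAAGCATTTGAAGCCATGTAATTCATGGGAATGC
Frame +1: GCA TTC CCA TGA ATT ACA TGG CTT CAA ATG CTT ACA TGG GAC TCA ACG GCT CCT TGT AGC TCC TAA CTT TGT ATA TAG TGT TAT TTT ACA TAT — ATG at 28, stop TAA at 64 → 39 nt.
Frame +2: CAT TCC CAT GAA TTA CAT GGC TTC AAA TGC TTA CAT GGG ACT CAA CGG CTC CTT GTA GCT CCT AAC TTT GTA TAT AGT GTT ATT TTA CAT ATA — no ATG→stop ORF.
Frame +3: ATT CCC ATG AAT TAC ATG GCT TCA AAT GCT TAC ATG GGA CTC AAC GGC TCC TTG TAG CTC CTA ACT TTG TAT ATA GTG TTA TTT TAC ATA TAG — ATG at 9, stop TAG at 57 → 51 nt; ATG at 18, stop TAG at 57 → 42 nt; ATG at 36, stop TAG at 57 → 24 nt.
Frame -1: CTA TAT GTA AAA TAA CAC TAT ATA CAA AGT TAG GAG CTA CAA GGA GCC GTT GAG TCC CAT GTA AGC ATT TGA AGC CAT GTA ATT CAT GGG AAT — no ATG→stop ORF.
Frame -2: TAT ATG TAA AAT AAC ACT ATA TAC AAA GTT AGG AGC TAC AAG GAG CCG TTG AGT CCC ATG TAA GCA TTT GAA GCC ATG TAA TTC ATG GGA ATG — ATG at 5, stop TAA at 8 → 6 nt; ATG at 59, stop TAA at 62 → 6 nt; ATG at 77, stop TAA at 80 → 6 nt.
Frame -3: ATA TGT AAA ATA ACA CTA TAT ACA AAG TTA GGA GCT ACA AGG AGC CGT TGA GTC CCA TGT AAG CAT TTG AAG CCA TGT AAT TCA TGG GAA TGC — no ATG→stop ORF.
Forward-strand max 51 nt; reverse-strand max 6 nt. The forward strand has the longer ORF.

forward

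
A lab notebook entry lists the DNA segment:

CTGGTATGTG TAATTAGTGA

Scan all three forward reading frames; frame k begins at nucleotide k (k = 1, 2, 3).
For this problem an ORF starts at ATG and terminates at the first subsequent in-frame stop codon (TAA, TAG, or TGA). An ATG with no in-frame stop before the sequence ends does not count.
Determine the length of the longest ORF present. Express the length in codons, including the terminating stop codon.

Frame 1: CTG GTA TGT GTA ATT AGT — no ATG→stop ORF.
Frame 2: TGG TAT GTG TAA TTA GTG — no ATG→stop ORF.
Frame 3: GGT ATG TGT AAT TAG TGA — ATG at 6, stop TAG at 15 → 12 nt.
Longest: frame 3, positions 6–17, 12 nt = 4 codons = 3 aa. → 4 codons.

4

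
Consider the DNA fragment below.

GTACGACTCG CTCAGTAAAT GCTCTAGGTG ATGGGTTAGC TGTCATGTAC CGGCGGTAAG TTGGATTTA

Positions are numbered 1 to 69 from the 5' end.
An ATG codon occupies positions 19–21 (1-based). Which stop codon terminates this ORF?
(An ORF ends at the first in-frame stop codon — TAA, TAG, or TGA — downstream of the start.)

Codons from position 19: ATG (19–21), CTC (22–24), TAG (25–27).
The first in-frame stop codon is TAG.

TAG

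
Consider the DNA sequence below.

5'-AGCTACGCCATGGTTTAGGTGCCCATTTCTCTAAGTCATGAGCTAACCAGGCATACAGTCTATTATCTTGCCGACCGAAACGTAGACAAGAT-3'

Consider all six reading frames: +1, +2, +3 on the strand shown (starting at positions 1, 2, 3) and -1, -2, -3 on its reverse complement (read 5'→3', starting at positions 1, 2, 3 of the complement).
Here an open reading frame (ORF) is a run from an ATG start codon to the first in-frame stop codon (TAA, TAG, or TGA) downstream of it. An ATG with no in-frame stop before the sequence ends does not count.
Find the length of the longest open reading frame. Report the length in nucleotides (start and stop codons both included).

12

Reverse complement (5'→3'): ATCTTGTCTACGTTTCGGTCGGCAAGATAATAGACTGTATGCCTGGTTAGCTCATGACTTAGAGAAATGGGCACCTAAACCATGGCGTAGCT
Frame +1: AGC TAC GCC ATG GTT TAG GTG CCC ATT TCT CTA AGT CAT GAG CTA ACC AGG CAT ACA GTC TAT TAT CTT GCC GAC CGA AAC GTA GAC AAG — ATG at 10, stop TAG at 16 → 9 nt.
Frame +2: GCT ACG CCA TGG TTT AGG TGC CCA TTT CTC TAA GTC ATG AGC TAA CCA GGC ATA CAG TCT ATT ATC TTG CCG ACC GAA ACG TAG ACA AGA — ATG at 38, stop TAA at 44 → 9 nt.
Frame +3: CTA CGC CAT GGT TTA GGT GCC CAT TTC TCT AAG TCA TGA GCT AAC CAG GCA TAC AGT CTA TTA TCT TGC CGA CCG AAA CGT AGA CAA GAT — no ATG→stop ORF.
Frame -1: ATC TTG TCT ACG TTT CGG TCG GCA AGA TAA TAG ACT GTA TGC CTG GTT AGC TCA TGA CTT AGA GAA ATG GGC ACC TAA ACC ATG GCG TAG — ATG at 67, stop TAA at 76 → 12 nt; ATG at 82, stop TAG at 88 → 9 nt.
Frame -2: TCT TGT CTA CGT TTC GGT CGG CAA GAT AAT AGA CTG TAT GCC TGG TTA GCT CAT GAC TTA GAG AAA TGG GCA CCT AAA CCA TGG CGT AGC — no ATG→stop ORF.
Frame -3: CTT GTC TAC GTT TCG GTC GGC AAG ATA ATA GAC TGT ATG CCT GGT TAG CTC ATG ACT TAG AGA AAT GGG CAC CTA AAC CAT GGC GTA GCT — ATG at 39, stop TAG at 48 → 12 nt; ATG at 54, stop TAG at 60 → 9 nt.
Longest: frame -1, positions 67–78, 12 nt = 4 codons = 3 aa. → 12 nucleotides.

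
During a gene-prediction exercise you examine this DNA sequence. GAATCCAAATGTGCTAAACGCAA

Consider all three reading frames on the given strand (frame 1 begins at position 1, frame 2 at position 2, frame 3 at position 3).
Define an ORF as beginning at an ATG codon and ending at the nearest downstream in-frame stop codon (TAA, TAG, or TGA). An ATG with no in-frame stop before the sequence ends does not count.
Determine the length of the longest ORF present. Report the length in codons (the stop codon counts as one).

3

Frame 1: GAA TCC AAA TGT GCT AAA CGC — no ATG→stop ORF.
Frame 2: AAT CCA AAT GTG CTA AAC GCA — no ATG→stop ORF.
Frame 3: ATC CAA ATG TGC TAA ACG CAA — ATG at 9, stop TAA at 15 → 9 nt.
Longest: frame 3, positions 9–17, 9 nt = 3 codons = 2 aa. → 3 codons.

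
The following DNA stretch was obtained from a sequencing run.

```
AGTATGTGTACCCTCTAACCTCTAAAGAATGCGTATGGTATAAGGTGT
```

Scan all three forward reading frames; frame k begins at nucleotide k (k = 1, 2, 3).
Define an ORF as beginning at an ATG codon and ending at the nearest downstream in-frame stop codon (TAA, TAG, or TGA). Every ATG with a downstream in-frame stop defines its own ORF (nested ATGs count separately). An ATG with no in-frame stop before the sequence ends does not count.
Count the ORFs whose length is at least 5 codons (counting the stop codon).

2

Frame 1: AGT ATG TGT ACC CTC TAA CCT CTA AAG AAT GCG TAT GGT ATA AGG TGT — ATG at 4, stop TAA at 16 → 15 nt.
Frame 2: GTA TGT GTA CCC TCT AAC CTC TAA AGA ATG CGT ATG GTA TAA GGT — ATG at 29, stop TAA at 41 → 15 nt; ATG at 35, stop TAA at 41 → 9 nt.
Frame 3: TAT GTG TAC CCT CTA ACC TCT AAA GAA TGC GTA TGG TAT AAG GTG — no ATG→stop ORF.
ORFs ≥ 5 codons: frame 1 4–18 (5 codons), frame 2 29–43 (5 codons). Count = 2.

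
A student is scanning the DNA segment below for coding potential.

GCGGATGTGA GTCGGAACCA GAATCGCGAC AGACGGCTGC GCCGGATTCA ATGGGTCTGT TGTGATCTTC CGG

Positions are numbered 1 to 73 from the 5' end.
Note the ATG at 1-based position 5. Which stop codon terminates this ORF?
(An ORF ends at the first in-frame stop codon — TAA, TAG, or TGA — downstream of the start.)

Codons from position 5: ATG (5–7), TGA (8–10).
The first in-frame stop codon is TGA.

TGA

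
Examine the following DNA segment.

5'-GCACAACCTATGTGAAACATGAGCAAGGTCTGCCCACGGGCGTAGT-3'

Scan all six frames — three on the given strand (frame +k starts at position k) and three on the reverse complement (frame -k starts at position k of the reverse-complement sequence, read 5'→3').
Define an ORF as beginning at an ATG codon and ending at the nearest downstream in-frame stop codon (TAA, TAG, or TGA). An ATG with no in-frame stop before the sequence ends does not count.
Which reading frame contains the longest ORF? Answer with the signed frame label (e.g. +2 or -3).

+1

Reverse complement (5'→3'): ACTACGCCCGTGGGCAGACCTTGCTCATGTTTCACATAGGTTGTGC
Frame +1: GCA CAA CCT ATG TGA AAC ATG AGC AAG GTC TGC CCA CGG GCG TAG — ATG at 10, stop TGA at 13 → 6 nt; ATG at 19, stop TAG at 43 → 27 nt.
Frame +2: CAC AAC CTA TGT GAA ACA TGA GCA AGG TCT GCC CAC GGG CGT AGT — no ATG→stop ORF.
Frame +3: ACA ACC TAT GTG AAA CAT GAG CAA GGT CTG CCC ACG GGC GTA — no ATG→stop ORF.
Frame -1: ACT ACG CCC GTG GGC AGA CCT TGC TCA TGT TTC ACA TAG GTT GTG — no ATG→stop ORF.
Frame -2: CTA CGC CCG TGG GCA GAC CTT GCT CAT GTT TCA CAT AGG TTG TGC — no ATG→stop ORF.
Frame -3: TAC GCC CGT GGG CAG ACC TTG CTC ATG TTT CAC ATA GGT TGT — no ATG→stop ORF.
Longest ORF is 27 nt in frame +1 (positions 19–45).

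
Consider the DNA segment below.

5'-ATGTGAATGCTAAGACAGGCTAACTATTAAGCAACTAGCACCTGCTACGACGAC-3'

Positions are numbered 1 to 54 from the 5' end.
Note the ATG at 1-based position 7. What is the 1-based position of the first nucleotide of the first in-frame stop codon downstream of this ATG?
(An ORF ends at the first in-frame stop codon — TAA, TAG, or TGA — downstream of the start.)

Codons from position 7: ATG (7–9), CTA (10–12), AGA (13–15), CAG (16–18), GCT (19–21), AAC (22–24), TAT (25–27), TAA (28–30).
TAA is a stop codon; it begins at position 28.

28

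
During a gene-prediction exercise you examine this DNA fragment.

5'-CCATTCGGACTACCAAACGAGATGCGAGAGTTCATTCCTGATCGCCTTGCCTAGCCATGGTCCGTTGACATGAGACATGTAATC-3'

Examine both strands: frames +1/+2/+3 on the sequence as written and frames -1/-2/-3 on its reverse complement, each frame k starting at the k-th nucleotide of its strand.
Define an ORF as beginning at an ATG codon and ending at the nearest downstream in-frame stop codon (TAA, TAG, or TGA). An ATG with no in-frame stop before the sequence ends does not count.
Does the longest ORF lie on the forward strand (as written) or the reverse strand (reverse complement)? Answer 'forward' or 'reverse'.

Reverse complement (5'→3'): GATTACATGTCTCATGTCAACGGACCATGGCTAGGCAAGGCGATCAGGAATGAACTCTCGCATCTCGTTTGGTAGTCCGAATGG
Frame +1: CCA TTC GGA CTA CCA AAC GAG ATG CGA GAG TTC ATT CCT GAT CGC CTT GCC TAG CCA TGG TCC GTT GAC ATG AGA CAT GTA ATC — ATG at 22, stop TAG at 52 → 33 nt.
Frame +2: CAT TCG GAC TAC CAA ACG AGA TGC GAG AGT TCA TTC CTG ATC GCC TTG CCT AGC CAT GGT CCG TTG ACA TGA GAC ATG TAA — ATG at 77, stop TAA at 80 → 6 nt.
Frame +3: ATT CGG ACT ACC AAA CGA GAT GCG AGA GTT CAT TCC TGA TCG CCT TGC CTA GCC ATG GTC CGT TGA CAT GAG ACA TGT AAT — ATG at 57, stop TGA at 66 → 12 nt.
Frame -1: GAT TAC ATG TCT CAT GTC AAC GGA CCA TGG CTA GGC AAG GCG ATC AGG AAT GAA CTC TCG CAT CTC GTT TGG TAG TCC GAA TGG — ATG at 7, stop TAG at 73 → 69 nt.
Frame -2: ATT ACA TGT CTC ATG TCA ACG GAC CAT GGC TAG GCA AGG CGA TCA GGA ATG AAC TCT CGC ATC TCG TTT GGT AGT CCG AAT — ATG at 14, stop TAG at 32 → 21 nt.
Frame -3: TTA CAT GTC TCA TGT CAA CGG ACC ATG GCT AGG CAA GGC GAT CAG GAA TGA ACT CTC GCA TCT CGT TTG GTA GTC CGA ATG — ATG at 27, stop TGA at 51 → 27 nt.
Forward-strand max 33 nt; reverse-strand max 69 nt. The reverse strand has the longer ORF.

reverse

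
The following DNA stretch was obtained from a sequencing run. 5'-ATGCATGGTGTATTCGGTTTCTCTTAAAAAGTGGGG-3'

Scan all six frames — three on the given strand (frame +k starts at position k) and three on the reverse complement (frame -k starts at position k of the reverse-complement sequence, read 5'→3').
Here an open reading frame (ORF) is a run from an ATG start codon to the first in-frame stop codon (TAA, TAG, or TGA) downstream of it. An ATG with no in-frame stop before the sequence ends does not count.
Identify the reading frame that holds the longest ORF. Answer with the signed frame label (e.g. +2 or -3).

Reverse complement (5'→3'): CCCCACTTTTTAAGAGAAACCGAATACACCATGCAT
Frame +1: ATG CAT GGT GTA TTC GGT TTC TCT TAA AAA GTG GGG — ATG at 1, stop TAA at 25 → 27 nt.
Frame +2: TGC ATG GTG TAT TCG GTT TCT CTT AAA AAG TGG — no ATG→stop ORF.
Frame +3: GCA TGG TGT ATT CGG TTT CTC TTA AAA AGT GGG — no ATG→stop ORF.
Frame -1: CCC CAC TTT TTA AGA GAA ACC GAA TAC ACC ATG CAT — no ATG→stop ORF.
Frame -2: CCC ACT TTT TAA GAG AAA CCG AAT ACA CCA TGC — no ATG→stop ORF.
Frame -3: CCA CTT TTT AAG AGA AAC CGA ATA CAC CAT GCA — no ATG→stop ORF.
Longest ORF is 27 nt in frame +1 (positions 1–27).

+1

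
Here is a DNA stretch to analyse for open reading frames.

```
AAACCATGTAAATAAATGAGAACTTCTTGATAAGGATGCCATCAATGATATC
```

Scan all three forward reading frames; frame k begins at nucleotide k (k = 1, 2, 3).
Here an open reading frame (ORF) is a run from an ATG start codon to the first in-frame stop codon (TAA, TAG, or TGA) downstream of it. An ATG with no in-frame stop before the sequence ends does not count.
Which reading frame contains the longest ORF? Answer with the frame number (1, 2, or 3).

Frame 1: AAA CCA TGT AAA TAA ATG AGA ACT TCT TGA TAA GGA TGC CAT CAA TGA TAT — ATG at 16, stop TGA at 28 → 15 nt.
Frame 2: AAC CAT GTA AAT AAA TGA GAA CTT CTT GAT AAG GAT GCC ATC AAT GAT ATC — no ATG→stop ORF.
Frame 3: ACC ATG TAA ATA AAT GAG AAC TTC TTG ATA AGG ATG CCA TCA ATG ATA — ATG at 6, stop TAA at 9 → 6 nt.
Longest ORF is 15 nt in frame 1 (positions 16–30).

1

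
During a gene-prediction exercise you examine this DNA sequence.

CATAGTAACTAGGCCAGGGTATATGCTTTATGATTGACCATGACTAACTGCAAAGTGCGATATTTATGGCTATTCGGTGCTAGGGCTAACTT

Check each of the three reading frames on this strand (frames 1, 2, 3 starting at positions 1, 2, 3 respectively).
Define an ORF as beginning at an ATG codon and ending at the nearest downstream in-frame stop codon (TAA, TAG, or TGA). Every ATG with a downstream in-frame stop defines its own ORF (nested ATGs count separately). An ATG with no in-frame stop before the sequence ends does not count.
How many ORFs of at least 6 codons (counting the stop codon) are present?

Frame 1: CAT AGT AAC TAG GCC AGG GTA TAT GCT TTA TGA TTG ACC ATG ACT AAC TGC AAA GTG CGA TAT TTA TGG CTA TTC GGT GCT AGG GCT AAC — no ATG→stop ORF.
Frame 2: ATA GTA ACT AGG CCA GGG TAT ATG CTT TAT GAT TGA CCA TGA CTA ACT GCA AAG TGC GAT ATT TAT GGC TAT TCG GTG CTA GGG CTA ACT — ATG at 23, stop TGA at 35 → 15 nt.
Frame 3: TAG TAA CTA GGC CAG GGT ATA TGC TTT ATG ATT GAC CAT GAC TAA CTG CAA AGT GCG ATA TTT ATG GCT ATT CGG TGC TAG GGC TAA CTT — ATG at 30, stop TAA at 45 → 18 nt; ATG at 66, stop TAG at 81 → 18 nt.
ORFs ≥ 6 codons: frame 3 30–47 (6 codons), frame 3 66–83 (6 codons). Count = 2.

2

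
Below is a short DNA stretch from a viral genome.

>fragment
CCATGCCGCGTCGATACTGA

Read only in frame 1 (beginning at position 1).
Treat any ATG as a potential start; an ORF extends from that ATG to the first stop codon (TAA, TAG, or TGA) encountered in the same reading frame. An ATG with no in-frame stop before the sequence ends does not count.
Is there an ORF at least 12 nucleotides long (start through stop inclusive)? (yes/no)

no

Frame 1: CCA TGC CGC GTC GAT ACT — no ATG→stop ORF.
Largest ORF found is 0 nucleotides < 12, so no.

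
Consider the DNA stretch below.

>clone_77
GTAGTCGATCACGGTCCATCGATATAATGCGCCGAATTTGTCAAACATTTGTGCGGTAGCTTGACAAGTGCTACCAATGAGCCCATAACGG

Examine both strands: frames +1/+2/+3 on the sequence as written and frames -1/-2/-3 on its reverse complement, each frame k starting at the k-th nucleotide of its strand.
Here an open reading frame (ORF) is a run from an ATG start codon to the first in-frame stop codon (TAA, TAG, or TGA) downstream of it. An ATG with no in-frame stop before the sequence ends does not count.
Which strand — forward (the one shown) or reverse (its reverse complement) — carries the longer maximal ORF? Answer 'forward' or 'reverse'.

reverse

Reverse complement (5'→3'): CCGTTATGGGCTCATTGGTAGCACTTGTCAAGCTACCGCACAAATGTTTGACAAATTCGGCGCATTATATCGATGGACCGTGATCGACTAC
Frame +1: GTA GTC GAT CAC GGT CCA TCG ATA TAA TGC GCC GAA TTT GTC AAA CAT TTG TGC GGT AGC TTG ACA AGT GCT ACC AAT GAG CCC ATA ACG — no ATG→stop ORF.
Frame +2: TAG TCG ATC ACG GTC CAT CGA TAT AAT GCG CCG AAT TTG TCA AAC ATT TGT GCG GTA GCT TGA CAA GTG CTA CCA ATG AGC CCA TAA CGG — ATG at 77, stop TAA at 86 → 12 nt.
Frame +3: AGT CGA TCA CGG TCC ATC GAT ATA ATG CGC CGA ATT TGT CAA ACA TTT GTG CGG TAG CTT GAC AAG TGC TAC CAA TGA GCC CAT AAC — ATG at 27, stop TAG at 57 → 33 nt.
Frame -1: CCG TTA TGG GCT CAT TGG TAG CAC TTG TCA AGC TAC CGC ACA AAT GTT TGA CAA ATT CGG CGC ATT ATA TCG ATG GAC CGT GAT CGA CTA — no ATG→stop ORF.
Frame -2: CGT TAT GGG CTC ATT GGT AGC ACT TGT CAA GCT ACC GCA CAA ATG TTT GAC AAA TTC GGC GCA TTA TAT CGA TGG ACC GTG ATC GAC TAC — no ATG→stop ORF.
Frame -3: GTT ATG GGC TCA TTG GTA GCA CTT GTC AAG CTA CCG CAC AAA TGT TTG ACA AAT TCG GCG CAT TAT ATC GAT GGA CCG TGA TCG ACT — ATG at 6, stop TGA at 81 → 78 nt.
Forward-strand max 33 nt; reverse-strand max 78 nt. The reverse strand has the longer ORF.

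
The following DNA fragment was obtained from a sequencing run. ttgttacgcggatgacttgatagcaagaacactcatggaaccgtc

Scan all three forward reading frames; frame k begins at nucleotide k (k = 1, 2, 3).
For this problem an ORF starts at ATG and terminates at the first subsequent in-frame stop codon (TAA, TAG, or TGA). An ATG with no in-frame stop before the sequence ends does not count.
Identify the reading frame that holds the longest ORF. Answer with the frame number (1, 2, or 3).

Frame 1: TTG TTA CGC GGA TGA CTT GAT AGC AAG AAC ACT CAT GGA ACC GTC — no ATG→stop ORF.
Frame 2: TGT TAC GCG GAT GAC TTG ATA GCA AGA ACA CTC ATG GAA CCG — no ATG→stop ORF.
Frame 3: GTT ACG CGG ATG ACT TGA TAG CAA GAA CAC TCA TGG AAC CGT — ATG at 12, stop TGA at 18 → 9 nt.
Longest ORF is 9 nt in frame 3 (positions 12–20).

3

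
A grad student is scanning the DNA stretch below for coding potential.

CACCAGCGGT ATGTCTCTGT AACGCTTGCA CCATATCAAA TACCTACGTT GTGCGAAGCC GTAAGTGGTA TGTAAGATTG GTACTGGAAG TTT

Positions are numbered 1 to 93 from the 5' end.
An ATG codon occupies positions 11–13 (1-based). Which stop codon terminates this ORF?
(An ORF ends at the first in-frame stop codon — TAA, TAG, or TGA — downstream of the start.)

Codons from position 11: ATG (11–13), TCT (14–16), CTG (17–19), TAA (20–22).
The first in-frame stop codon is TAA.

TAA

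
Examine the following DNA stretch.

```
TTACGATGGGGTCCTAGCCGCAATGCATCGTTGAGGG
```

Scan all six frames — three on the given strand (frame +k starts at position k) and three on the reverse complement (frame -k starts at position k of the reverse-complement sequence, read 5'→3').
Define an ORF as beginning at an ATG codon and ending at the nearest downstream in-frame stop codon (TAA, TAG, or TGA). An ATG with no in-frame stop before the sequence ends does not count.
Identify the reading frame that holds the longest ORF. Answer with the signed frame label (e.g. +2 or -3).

-1

Reverse complement (5'→3'): CCCTCAACGATGCATTGCGGCTAGGACCCCATCGTAA
Frame +1: TTA CGA TGG GGT CCT AGC CGC AAT GCA TCG TTG AGG — no ATG→stop ORF.
Frame +2: TAC GAT GGG GTC CTA GCC GCA ATG CAT CGT TGA GGG — ATG at 23, stop TGA at 32 → 12 nt.
Frame +3: ACG ATG GGG TCC TAG CCG CAA TGC ATC GTT GAG — ATG at 6, stop TAG at 15 → 12 nt.
Frame -1: CCC TCA ACG ATG CAT TGC GGC TAG GAC CCC ATC GTA — ATG at 10, stop TAG at 22 → 15 nt.
Frame -2: CCT CAA CGA TGC ATT GCG GCT AGG ACC CCA TCG TAA — no ATG→stop ORF.
Frame -3: CTC AAC GAT GCA TTG CGG CTA GGA CCC CAT CGT — no ATG→stop ORF.
Longest ORF is 15 nt in frame -1 (positions 10–24).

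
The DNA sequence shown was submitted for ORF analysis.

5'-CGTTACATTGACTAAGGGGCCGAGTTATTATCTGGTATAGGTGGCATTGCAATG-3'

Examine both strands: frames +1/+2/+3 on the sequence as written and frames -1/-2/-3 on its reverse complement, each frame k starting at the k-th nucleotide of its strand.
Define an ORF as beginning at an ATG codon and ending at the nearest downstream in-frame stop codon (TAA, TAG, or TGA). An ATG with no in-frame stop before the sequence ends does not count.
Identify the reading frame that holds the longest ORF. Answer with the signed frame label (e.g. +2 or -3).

Reverse complement (5'→3'): CATTGCAATGCCACCTATACCAGATAATAACTCGGCCCCTTAGTCAATGTAACG
Frame +1: CGT TAC ATT GAC TAA GGG GCC GAG TTA TTA TCT GGT ATA GGT GGC ATT GCA ATG — no ATG→stop ORF.
Frame +2: GTT ACA TTG ACT AAG GGG CCG AGT TAT TAT CTG GTA TAG GTG GCA TTG CAA — no ATG→stop ORF.
Frame +3: TTA CAT TGA CTA AGG GGC CGA GTT ATT ATC TGG TAT AGG TGG CAT TGC AAT — no ATG→stop ORF.
Frame -1: CAT TGC AAT GCC ACC TAT ACC AGA TAA TAA CTC GGC CCC TTA GTC AAT GTA ACG — no ATG→stop ORF.
Frame -2: ATT GCA ATG CCA CCT ATA CCA GAT AAT AAC TCG GCC CCT TAG TCA ATG TAA — ATG at 8, stop TAG at 41 → 36 nt; ATG at 47, stop TAA at 50 → 6 nt.
Frame -3: TTG CAA TGC CAC CTA TAC CAG ATA ATA ACT CGG CCC CTT AGT CAA TGT AAC — no ATG→stop ORF.
Longest ORF is 36 nt in frame -2 (positions 8–43).

-2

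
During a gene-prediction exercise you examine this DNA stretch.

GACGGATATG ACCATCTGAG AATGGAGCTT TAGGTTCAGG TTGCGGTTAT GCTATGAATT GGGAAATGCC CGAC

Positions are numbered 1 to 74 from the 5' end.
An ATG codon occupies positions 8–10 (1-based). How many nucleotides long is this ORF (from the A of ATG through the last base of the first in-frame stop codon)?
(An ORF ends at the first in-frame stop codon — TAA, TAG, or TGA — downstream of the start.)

Codons from position 8: ATG (8–10), ACC (11–13), ATC (14–16), TGA (17–19).
TGA is the first in-frame stop; ORF spans 8–19, 12 nucleotides.

12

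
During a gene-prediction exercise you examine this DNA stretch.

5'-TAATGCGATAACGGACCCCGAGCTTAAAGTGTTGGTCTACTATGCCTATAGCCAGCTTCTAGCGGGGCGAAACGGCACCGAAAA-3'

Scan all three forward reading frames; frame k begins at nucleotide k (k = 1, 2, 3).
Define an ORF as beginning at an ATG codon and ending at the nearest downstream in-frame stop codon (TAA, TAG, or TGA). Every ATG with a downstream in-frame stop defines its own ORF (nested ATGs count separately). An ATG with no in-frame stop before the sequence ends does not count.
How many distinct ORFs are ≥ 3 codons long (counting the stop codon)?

2

Frame 1: TAA TGC GAT AAC GGA CCC CGA GCT TAA AGT GTT GGT CTA CTA TGC CTA TAG CCA GCT TCT AGC GGG GCG AAA CGG CAC CGA AAA — no ATG→stop ORF.
Frame 2: AAT GCG ATA ACG GAC CCC GAG CTT AAA GTG TTG GTC TAC TAT GCC TAT AGC CAG CTT CTA GCG GGG CGA AAC GGC ACC GAA — no ATG→stop ORF.
Frame 3: ATG CGA TAA CGG ACC CCG AGC TTA AAG TGT TGG TCT ACT ATG CCT ATA GCC AGC TTC TAG CGG GGC GAA ACG GCA CCG AAA — ATG at 3, stop TAA at 9 → 9 nt; ATG at 42, stop TAG at 60 → 21 nt.
ORFs ≥ 3 codons: frame 3 3–11 (3 codons), frame 3 42–62 (7 codons). Count = 2.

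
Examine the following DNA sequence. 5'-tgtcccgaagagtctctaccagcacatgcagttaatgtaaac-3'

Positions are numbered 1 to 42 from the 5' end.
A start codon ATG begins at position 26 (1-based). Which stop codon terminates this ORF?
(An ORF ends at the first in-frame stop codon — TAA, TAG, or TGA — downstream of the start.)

Codons from position 26: ATG (26–28), CAG (29–31), TTA (32–34), ATG (35–37), TAA (38–40).
The first in-frame stop codon is TAA.

TAA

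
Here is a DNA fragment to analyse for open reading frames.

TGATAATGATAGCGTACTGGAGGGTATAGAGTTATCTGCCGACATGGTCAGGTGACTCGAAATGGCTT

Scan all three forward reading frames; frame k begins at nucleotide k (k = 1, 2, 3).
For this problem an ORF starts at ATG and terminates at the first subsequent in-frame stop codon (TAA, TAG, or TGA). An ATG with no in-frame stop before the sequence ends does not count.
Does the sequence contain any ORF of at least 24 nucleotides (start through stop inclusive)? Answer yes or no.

Frame 1: TGA TAA TGA TAG CGT ACT GGA GGG TAT AGA GTT ATC TGC CGA CAT GGT CAG GTG ACT CGA AAT GGC — no ATG→stop ORF.
Frame 2: GAT AAT GAT AGC GTA CTG GAG GGT ATA GAG TTA TCT GCC GAC ATG GTC AGG TGA CTC GAA ATG GCT — ATG at 44, stop TGA at 53 → 12 nt.
Frame 3: ATA ATG ATA GCG TAC TGG AGG GTA TAG AGT TAT CTG CCG ACA TGG TCA GGT GAC TCG AAA TGG CTT — ATG at 6, stop TAG at 27 → 24 nt.
Frame 3 has an ORF of 24 nucleotides (positions 6–29) ≥ 24, so yes.

yes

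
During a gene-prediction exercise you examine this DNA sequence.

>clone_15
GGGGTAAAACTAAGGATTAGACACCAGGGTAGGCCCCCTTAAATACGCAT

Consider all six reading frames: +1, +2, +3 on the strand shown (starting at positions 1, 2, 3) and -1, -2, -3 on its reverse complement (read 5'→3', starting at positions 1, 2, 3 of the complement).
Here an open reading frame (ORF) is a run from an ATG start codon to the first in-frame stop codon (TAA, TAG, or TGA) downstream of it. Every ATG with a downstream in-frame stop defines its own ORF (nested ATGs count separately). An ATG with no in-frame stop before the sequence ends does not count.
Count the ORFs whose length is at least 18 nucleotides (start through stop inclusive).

0

Reverse complement (5'→3'): ATGCGTATTTAAGGGGGCCTACCCTGGTGTCTAATCCTTAGTTTTACCCC
Frame +1: GGG GTA AAA CTA AGG ATT AGA CAC CAG GGT AGG CCC CCT TAA ATA CGC — no ATG→stop ORF.
Frame +2: GGG TAA AAC TAA GGA TTA GAC ACC AGG GTA GGC CCC CTT AAA TAC GCA — no ATG→stop ORF.
Frame +3: GGT AAA ACT AAG GAT TAG ACA CCA GGG TAG GCC CCC TTA AAT ACG CAT — no ATG→stop ORF.
Frame -1: ATG CGT ATT TAA GGG GGC CTA CCC TGG TGT CTA ATC CTT AGT TTT ACC — ATG at 1, stop TAA at 10 → 12 nt.
Frame -2: TGC GTA TTT AAG GGG GCC TAC CCT GGT GTC TAA TCC TTA GTT TTA CCC — no ATG→stop ORF.
Frame -3: GCG TAT TTA AGG GGG CCT ACC CTG GTG TCT AAT CCT TAG TTT TAC CCC — no ATG→stop ORF.
No ORF reaches 18 nucleotides. Count = 0.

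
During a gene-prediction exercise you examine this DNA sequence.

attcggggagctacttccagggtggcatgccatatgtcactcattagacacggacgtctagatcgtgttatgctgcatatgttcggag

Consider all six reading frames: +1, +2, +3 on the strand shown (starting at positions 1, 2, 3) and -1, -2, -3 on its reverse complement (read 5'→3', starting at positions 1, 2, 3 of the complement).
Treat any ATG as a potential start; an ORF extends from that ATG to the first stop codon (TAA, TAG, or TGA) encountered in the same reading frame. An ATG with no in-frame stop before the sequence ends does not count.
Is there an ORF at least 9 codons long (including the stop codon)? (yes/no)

no

Reverse complement (5'→3'): CTCCGAACATATGCAGCATAACACGATCTAGACGTCCGTGTCTAATGAGTGACATATGGCATGCCACCCTGGAAGTAGCTCCCCGAAT
Frame +1: ATT CGG GGA GCT ACT TCC AGG GTG GCA TGC CAT ATG TCA CTC ATT AGA CAC GGA CGT CTA GAT CGT GTT ATG CTG CAT ATG TTC GGA — no ATG→stop ORF.
Frame +2: TTC GGG GAG CTA CTT CCA GGG TGG CAT GCC ATA TGT CAC TCA TTA GAC ACG GAC GTC TAG ATC GTG TTA TGC TGC ATA TGT TCG GAG — no ATG→stop ORF.
Frame +3: TCG GGG AGC TAC TTC CAG GGT GGC ATG CCA TAT GTC ACT CAT TAG ACA CGG ACG TCT AGA TCG TGT TAT GCT GCA TAT GTT CGG — ATG at 27, stop TAG at 45 → 21 nt.
Frame -1: CTC CGA ACA TAT GCA GCA TAA CAC GAT CTA GAC GTC CGT GTC TAA TGA GTG ACA TAT GGC ATG CCA CCC TGG AAG TAG CTC CCC GAA — ATG at 61, stop TAG at 76 → 18 nt.
Frame -2: TCC GAA CAT ATG CAG CAT AAC ACG ATC TAG ACG TCC GTG TCT AAT GAG TGA CAT ATG GCA TGC CAC CCT GGA AGT AGC TCC CCG AAT — ATG at 11, stop TAG at 29 → 21 nt.
Frame -3: CCG AAC ATA TGC AGC ATA ACA CGA TCT AGA CGT CCG TGT CTA ATG AGT GAC ATA TGG CAT GCC ACC CTG GAA GTA GCT CCC CGA — no ATG→stop ORF.
Largest ORF found is 7 codons < 9, so no.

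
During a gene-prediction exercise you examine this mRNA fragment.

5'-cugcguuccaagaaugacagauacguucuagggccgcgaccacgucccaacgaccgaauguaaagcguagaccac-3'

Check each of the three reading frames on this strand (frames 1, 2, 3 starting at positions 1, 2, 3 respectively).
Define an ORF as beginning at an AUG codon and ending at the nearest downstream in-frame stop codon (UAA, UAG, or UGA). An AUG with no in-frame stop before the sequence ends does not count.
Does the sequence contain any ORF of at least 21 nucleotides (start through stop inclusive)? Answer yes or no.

Frame 1: CUG CGU UCC AAG AAU GAC AGA UAC GUU CUA GGG CCG CGA CCA CGU CCC AAC GAC CGA AUG UAA AGC GUA GAC CAC — AUG at 58, stop UAA at 61 → 6 nt.
Frame 2: UGC GUU CCA AGA AUG ACA GAU ACG UUC UAG GGC CGC GAC CAC GUC CCA ACG ACC GAA UGU AAA GCG UAG ACC — AUG at 14, stop UAG at 29 → 18 nt.
Frame 3: GCG UUC CAA GAA UGA CAG AUA CGU UCU AGG GCC GCG ACC ACG UCC CAA CGA CCG AAU GUA AAG CGU AGA CCA — no AUG→stop ORF.
Largest ORF found is 18 nucleotides < 21, so no.

no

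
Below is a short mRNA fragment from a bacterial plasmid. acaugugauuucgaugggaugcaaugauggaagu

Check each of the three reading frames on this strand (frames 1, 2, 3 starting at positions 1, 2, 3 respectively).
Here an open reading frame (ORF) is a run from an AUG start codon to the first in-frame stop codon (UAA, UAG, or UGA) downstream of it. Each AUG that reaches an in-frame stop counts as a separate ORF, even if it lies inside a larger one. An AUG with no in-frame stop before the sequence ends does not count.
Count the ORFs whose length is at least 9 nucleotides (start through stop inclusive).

1

Frame 1: ACA UGU GAU UUC GAU GGG AUG CAA UGA UGG AAG — AUG at 19, stop UGA at 25 → 9 nt.
Frame 2: CAU GUG AUU UCG AUG GGA UGC AAU GAU GGA AGU — no AUG→stop ORF.
Frame 3: AUG UGA UUU CGA UGG GAU GCA AUG AUG GAA — AUG at 3, stop UGA at 6 → 6 nt.
ORFs ≥ 9 nucleotides: frame 1 19–27 (9 nucleotides). Count = 1.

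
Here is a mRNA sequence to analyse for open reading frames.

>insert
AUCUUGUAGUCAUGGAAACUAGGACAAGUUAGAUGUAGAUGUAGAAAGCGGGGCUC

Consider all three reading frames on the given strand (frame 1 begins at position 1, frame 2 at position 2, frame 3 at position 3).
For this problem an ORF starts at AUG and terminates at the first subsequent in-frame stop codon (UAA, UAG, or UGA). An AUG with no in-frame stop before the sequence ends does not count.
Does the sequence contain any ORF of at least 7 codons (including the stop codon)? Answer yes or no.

yes

Frame 1: AUC UUG UAG UCA UGG AAA CUA GGA CAA GUU AGA UGU AGA UGU AGA AAG CGG GGC — no AUG→stop ORF.
Frame 2: UCU UGU AGU CAU GGA AAC UAG GAC AAG UUA GAU GUA GAU GUA GAA AGC GGG GCU — no AUG→stop ORF.
Frame 3: CUU GUA GUC AUG GAA ACU AGG ACA AGU UAG AUG UAG AUG UAG AAA GCG GGG CUC — AUG at 12, stop UAG at 30 → 21 nt; AUG at 33, stop UAG at 36 → 6 nt; AUG at 39, stop UAG at 42 → 6 nt.
Frame 3 has an ORF of 7 codons (positions 12–32) ≥ 7, so yes.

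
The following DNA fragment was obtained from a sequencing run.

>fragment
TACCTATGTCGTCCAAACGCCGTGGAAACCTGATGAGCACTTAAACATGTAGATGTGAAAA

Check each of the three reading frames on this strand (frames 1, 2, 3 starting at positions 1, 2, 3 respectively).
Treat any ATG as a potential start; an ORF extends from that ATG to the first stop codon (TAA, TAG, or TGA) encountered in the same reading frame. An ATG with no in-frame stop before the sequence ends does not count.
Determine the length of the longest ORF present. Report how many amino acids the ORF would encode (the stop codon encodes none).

12

Frame 1: TAC CTA TGT CGT CCA AAC GCC GTG GAA ACC TGA TGA GCA CTT AAA CAT GTA GAT GTG AAA — no ATG→stop ORF.
Frame 2: ACC TAT GTC GTC CAA ACG CCG TGG AAA CCT GAT GAG CAC TTA AAC ATG TAG ATG TGA AAA — ATG at 47, stop TAG at 50 → 6 nt; ATG at 53, stop TGA at 56 → 6 nt.
Frame 3: CCT ATG TCG TCC AAA CGC CGT GGA AAC CTG ATG AGC ACT TAA ACA TGT AGA TGT GAA — ATG at 6, stop TAA at 42 → 39 nt; ATG at 33, stop TAA at 42 → 12 nt.
Longest: frame 3, positions 6–44, 39 nt = 13 codons = 12 aa. → 12 amino acids.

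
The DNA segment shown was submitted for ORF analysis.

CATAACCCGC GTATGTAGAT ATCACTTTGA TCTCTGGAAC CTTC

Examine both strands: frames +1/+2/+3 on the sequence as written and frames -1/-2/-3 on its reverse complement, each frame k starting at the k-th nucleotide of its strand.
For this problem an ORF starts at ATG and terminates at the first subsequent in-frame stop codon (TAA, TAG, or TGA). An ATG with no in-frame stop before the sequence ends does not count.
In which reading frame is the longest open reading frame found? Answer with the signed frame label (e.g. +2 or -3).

+1

Reverse complement (5'→3'): GAAGGTTCCAGAGATCAAAGTGATATCTACATACGCGGGTTATG
Frame +1: CAT AAC CCG CGT ATG TAG ATA TCA CTT TGA TCT CTG GAA CCT — ATG at 13, stop TAG at 16 → 6 nt.
Frame +2: ATA ACC CGC GTA TGT AGA TAT CAC TTT GAT CTC TGG AAC CTT — no ATG→stop ORF.
Frame +3: TAA CCC GCG TAT GTA GAT ATC ACT TTG ATC TCT GGA ACC TTC — no ATG→stop ORF.
Frame -1: GAA GGT TCC AGA GAT CAA AGT GAT ATC TAC ATA CGC GGG TTA — no ATG→stop ORF.
Frame -2: AAG GTT CCA GAG ATC AAA GTG ATA TCT ACA TAC GCG GGT TAT — no ATG→stop ORF.
Frame -3: AGG TTC CAG AGA TCA AAG TGA TAT CTA CAT ACG CGG GTT ATG — no ATG→stop ORF.
Longest ORF is 6 nt in frame +1 (positions 13–18).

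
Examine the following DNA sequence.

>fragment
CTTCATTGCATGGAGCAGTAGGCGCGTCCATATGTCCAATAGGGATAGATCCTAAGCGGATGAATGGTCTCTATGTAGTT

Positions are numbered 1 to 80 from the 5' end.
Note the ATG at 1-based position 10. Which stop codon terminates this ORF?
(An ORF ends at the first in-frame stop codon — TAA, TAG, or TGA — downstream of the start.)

TAG

Codons from position 10: ATG (10–12), GAG (13–15), CAG (16–18), TAG (19–21).
The first in-frame stop codon is TAG.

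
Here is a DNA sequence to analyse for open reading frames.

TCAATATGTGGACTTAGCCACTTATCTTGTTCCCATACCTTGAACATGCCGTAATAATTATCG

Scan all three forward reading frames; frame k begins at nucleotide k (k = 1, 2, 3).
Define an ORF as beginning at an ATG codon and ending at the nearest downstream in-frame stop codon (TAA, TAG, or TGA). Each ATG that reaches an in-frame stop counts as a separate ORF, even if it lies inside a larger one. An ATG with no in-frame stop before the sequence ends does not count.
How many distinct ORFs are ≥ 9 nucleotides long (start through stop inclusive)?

2

Frame 1: TCA ATA TGT GGA CTT AGC CAC TTA TCT TGT TCC CAT ACC TTG AAC ATG CCG TAA TAA TTA TCG — ATG at 46, stop TAA at 52 → 9 nt.
Frame 2: CAA TAT GTG GAC TTA GCC ACT TAT CTT GTT CCC ATA CCT TGA ACA TGC CGT AAT AAT TAT — no ATG→stop ORF.
Frame 3: AAT ATG TGG ACT TAG CCA CTT ATC TTG TTC CCA TAC CTT GAA CAT GCC GTA ATA ATT ATC — ATG at 6, stop TAG at 15 → 12 nt.
ORFs ≥ 9 nucleotides: frame 1 46–54 (9 nucleotides), frame 3 6–17 (12 nucleotides). Count = 2.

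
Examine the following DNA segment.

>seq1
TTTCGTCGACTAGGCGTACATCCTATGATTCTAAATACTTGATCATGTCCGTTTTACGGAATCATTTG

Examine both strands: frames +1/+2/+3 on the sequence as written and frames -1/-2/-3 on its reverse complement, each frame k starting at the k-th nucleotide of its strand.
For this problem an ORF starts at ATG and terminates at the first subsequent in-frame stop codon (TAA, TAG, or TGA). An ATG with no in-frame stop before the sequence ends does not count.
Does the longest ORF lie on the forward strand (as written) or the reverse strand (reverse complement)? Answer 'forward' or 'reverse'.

Reverse complement (5'→3'): CAAATGATTCCGTAAAACGGACATGATCAAGTATTTAGAATCATAGGATGTACGCCTAGTCGACGAAA
Frame +1: TTT CGT CGA CTA GGC GTA CAT CCT ATG ATT CTA AAT ACT TGA TCA TGT CCG TTT TAC GGA ATC ATT — ATG at 25, stop TGA at 40 → 18 nt.
Frame +2: TTC GTC GAC TAG GCG TAC ATC CTA TGA TTC TAA ATA CTT GAT CAT GTC CGT TTT ACG GAA TCA TTT — no ATG→stop ORF.
Frame +3: TCG TCG ACT AGG CGT ACA TCC TAT GAT TCT AAA TAC TTG ATC ATG TCC GTT TTA CGG AAT CAT TTG — no ATG→stop ORF.
Frame -1: CAA ATG ATT CCG TAA AAC GGA CAT GAT CAA GTA TTT AGA ATC ATA GGA TGT ACG CCT AGT CGA CGA — ATG at 4, stop TAA at 13 → 12 nt.
Frame -2: AAA TGA TTC CGT AAA ACG GAC ATG ATC AAG TAT TTA GAA TCA TAG GAT GTA CGC CTA GTC GAC GAA — ATG at 23, stop TAG at 44 → 24 nt.
Frame -3: AAT GAT TCC GTA AAA CGG ACA TGA TCA AGT ATT TAG AAT CAT AGG ATG TAC GCC TAG TCG ACG AAA — ATG at 48, stop TAG at 57 → 12 nt.
Forward-strand max 18 nt; reverse-strand max 24 nt. The reverse strand has the longer ORF.

reverse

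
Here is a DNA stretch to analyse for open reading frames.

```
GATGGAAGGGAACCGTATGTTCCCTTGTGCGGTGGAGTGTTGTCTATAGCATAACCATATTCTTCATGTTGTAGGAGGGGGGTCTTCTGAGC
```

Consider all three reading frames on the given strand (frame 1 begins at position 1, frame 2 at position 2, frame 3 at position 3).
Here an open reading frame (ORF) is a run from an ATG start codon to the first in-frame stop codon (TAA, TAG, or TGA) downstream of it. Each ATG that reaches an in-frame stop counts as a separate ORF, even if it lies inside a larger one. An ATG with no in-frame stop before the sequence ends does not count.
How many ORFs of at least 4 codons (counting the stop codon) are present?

Frame 1: GAT GGA AGG GAA CCG TAT GTT CCC TTG TGC GGT GGA GTG TTG TCT ATA GCA TAA CCA TAT TCT TCA TGT TGT AGG AGG GGG GTC TTC TGA — no ATG→stop ORF.
Frame 2: ATG GAA GGG AAC CGT ATG TTC CCT TGT GCG GTG GAG TGT TGT CTA TAG CAT AAC CAT ATT CTT CAT GTT GTA GGA GGG GGG TCT TCT GAG — ATG at 2, stop TAG at 47 → 48 nt; ATG at 17, stop TAG at 47 → 33 nt.
Frame 3: TGG AAG GGA ACC GTA TGT TCC CTT GTG CGG TGG AGT GTT GTC TAT AGC ATA ACC ATA TTC TTC ATG TTG TAG GAG GGG GGT CTT CTG AGC — ATG at 66, stop TAG at 72 → 9 nt.
ORFs ≥ 4 codons: frame 2 2–49 (16 codons), frame 2 17–49 (11 codons). Count = 2.

2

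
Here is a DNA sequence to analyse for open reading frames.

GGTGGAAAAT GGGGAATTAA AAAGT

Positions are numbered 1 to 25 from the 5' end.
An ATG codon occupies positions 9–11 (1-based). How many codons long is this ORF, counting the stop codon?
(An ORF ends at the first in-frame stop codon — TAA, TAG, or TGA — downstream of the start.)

Codons from position 9: ATG (9–11), GGG (12–14), AAT (15–17), TAA (18–20).
TAA is the first in-frame stop; that's 4 codons including the stop.

4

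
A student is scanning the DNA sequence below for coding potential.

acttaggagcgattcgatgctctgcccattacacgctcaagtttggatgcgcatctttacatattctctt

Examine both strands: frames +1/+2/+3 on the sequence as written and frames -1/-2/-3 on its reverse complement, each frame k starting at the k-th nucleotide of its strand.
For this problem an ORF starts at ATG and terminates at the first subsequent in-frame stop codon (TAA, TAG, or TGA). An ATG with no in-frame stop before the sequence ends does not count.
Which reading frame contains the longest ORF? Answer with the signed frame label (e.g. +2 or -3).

-3

Reverse complement (5'→3'): AAGAGAATATGTAAAGATGCGCATCCAAACTTGAGCGTGTAATGGGCAGAGCATCGAATCGCTCCTAAGT
Frame +1: ACT TAG GAG CGA TTC GAT GCT CTG CCC ATT ACA CGC TCA AGT TTG GAT GCG CAT CTT TAC ATA TTC TCT — no ATG→stop ORF.
Frame +2: CTT AGG AGC GAT TCG ATG CTC TGC CCA TTA CAC GCT CAA GTT TGG ATG CGC ATC TTT ACA TAT TCT CTT — no ATG→stop ORF.
Frame +3: TTA GGA GCG ATT CGA TGC TCT GCC CAT TAC ACG CTC AAG TTT GGA TGC GCA TCT TTA CAT ATT CTC — no ATG→stop ORF.
Frame -1: AAG AGA ATA TGT AAA GAT GCG CAT CCA AAC TTG AGC GTG TAA TGG GCA GAG CAT CGA ATC GCT CCT AAG — no ATG→stop ORF.
Frame -2: AGA GAA TAT GTA AAG ATG CGC ATC CAA ACT TGA GCG TGT AAT GGG CAG AGC ATC GAA TCG CTC CTA AGT — ATG at 17, stop TGA at 32 → 18 nt.
Frame -3: GAG AAT ATG TAA AGA TGC GCA TCC AAA CTT GAG CGT GTA ATG GGC AGA GCA TCG AAT CGC TCC TAA — ATG at 9, stop TAA at 12 → 6 nt; ATG at 42, stop TAA at 66 → 27 nt.
Longest ORF is 27 nt in frame -3 (positions 42–68).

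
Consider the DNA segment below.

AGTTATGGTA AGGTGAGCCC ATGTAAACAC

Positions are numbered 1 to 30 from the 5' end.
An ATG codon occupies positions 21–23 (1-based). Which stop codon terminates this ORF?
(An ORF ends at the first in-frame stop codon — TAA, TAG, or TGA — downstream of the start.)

TAA

Codons from position 21: ATG (21–23), TAA (24–26).
The first in-frame stop codon is TAA.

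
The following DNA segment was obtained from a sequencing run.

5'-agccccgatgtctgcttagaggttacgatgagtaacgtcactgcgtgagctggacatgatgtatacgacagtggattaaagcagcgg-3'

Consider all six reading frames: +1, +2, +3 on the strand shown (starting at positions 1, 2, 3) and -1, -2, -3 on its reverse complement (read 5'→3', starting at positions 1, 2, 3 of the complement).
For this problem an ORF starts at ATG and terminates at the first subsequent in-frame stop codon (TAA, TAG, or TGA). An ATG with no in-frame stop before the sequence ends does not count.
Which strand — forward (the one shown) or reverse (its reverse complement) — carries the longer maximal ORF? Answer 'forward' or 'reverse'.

Reverse complement (5'→3'): CCGCTGCTTTAATCCACTGTCGTATACATCATGTCCAGCTCACGCAGTGACGTTACTCATCGTAACCTCTAAGCAGACATCGGGGCT
Frame +1: AGC CCC GAT GTC TGC TTA GAG GTT ACG ATG AGT AAC GTC ACT GCG TGA GCT GGA CAT GAT GTA TAC GAC AGT GGA TTA AAG CAG CGG — ATG at 28, stop TGA at 46 → 21 nt.
Frame +2: GCC CCG ATG TCT GCT TAG AGG TTA CGA TGA GTA ACG TCA CTG CGT GAG CTG GAC ATG ATG TAT ACG ACA GTG GAT TAA AGC AGC — ATG at 8, stop TAG at 17 → 12 nt; ATG at 56, stop TAA at 77 → 24 nt; ATG at 59, stop TAA at 77 → 21 nt.
Frame +3: CCC CGA TGT CTG CTT AGA GGT TAC GAT GAG TAA CGT CAC TGC GTG AGC TGG ACA TGA TGT ATA CGA CAG TGG ATT AAA GCA GCG — no ATG→stop ORF.
Frame -1: CCG CTG CTT TAA TCC ACT GTC GTA TAC ATC ATG TCC AGC TCA CGC AGT GAC GTT ACT CAT CGT AAC CTC TAA GCA GAC ATC GGG GCT — ATG at 31, stop TAA at 70 → 42 nt.
Frame -2: CGC TGC TTT AAT CCA CTG TCG TAT ACA TCA TGT CCA GCT CAC GCA GTG ACG TTA CTC ATC GTA ACC TCT AAG CAG ACA TCG GGG — no ATG→stop ORF.
Frame -3: GCT GCT TTA ATC CAC TGT CGT ATA CAT CAT GTC CAG CTC ACG CAG TGA CGT TAC TCA TCG TAA CCT CTA AGC AGA CAT CGG GGC — no ATG→stop ORF.
Forward-strand max 24 nt; reverse-strand max 42 nt. The reverse strand has the longer ORF.

reverse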